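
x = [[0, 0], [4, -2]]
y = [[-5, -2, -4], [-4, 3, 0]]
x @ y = [[0, 0, 0], [-12, -14, -16]]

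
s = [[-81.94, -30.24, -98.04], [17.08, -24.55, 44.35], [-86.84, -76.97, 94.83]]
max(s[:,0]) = 17.08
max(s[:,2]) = 94.83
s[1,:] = [17.08, -24.55, 44.35]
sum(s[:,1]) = -131.76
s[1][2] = 44.35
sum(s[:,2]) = 41.13999999999999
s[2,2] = 94.83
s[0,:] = [-81.94, -30.24, -98.04]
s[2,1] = -76.97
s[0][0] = -81.94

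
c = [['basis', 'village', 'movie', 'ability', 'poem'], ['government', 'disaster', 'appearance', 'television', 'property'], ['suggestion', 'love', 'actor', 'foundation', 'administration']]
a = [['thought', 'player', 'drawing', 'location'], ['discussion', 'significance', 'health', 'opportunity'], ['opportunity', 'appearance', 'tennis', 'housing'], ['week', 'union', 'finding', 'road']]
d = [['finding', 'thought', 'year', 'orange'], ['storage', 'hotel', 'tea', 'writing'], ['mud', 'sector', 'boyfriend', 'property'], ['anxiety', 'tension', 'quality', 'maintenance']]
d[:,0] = ['finding', 'storage', 'mud', 'anxiety']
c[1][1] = 'disaster'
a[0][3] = 'location'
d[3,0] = 'anxiety'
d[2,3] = 'property'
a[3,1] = 'union'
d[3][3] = 'maintenance'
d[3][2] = 'quality'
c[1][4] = 'property'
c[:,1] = ['village', 'disaster', 'love']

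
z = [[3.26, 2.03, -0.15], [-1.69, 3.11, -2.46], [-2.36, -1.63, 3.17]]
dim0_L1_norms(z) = [7.31, 6.77, 5.78]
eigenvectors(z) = [[0.31+0.46j, 0.31-0.46j, (-0.46+0j)], [-0.64+0.00j, -0.64-0.00j, (-0.46+0j)], [-0.50+0.15j, -0.50-0.15j, (0.76+0j)]]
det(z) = 40.21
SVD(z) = [[-0.50, 0.59, 0.64], [-0.50, -0.80, 0.35], [0.71, -0.15, 0.69]] @ diag([5.697203067103466, 4.00838520703019, 1.7609444182734473]) @ [[-0.43, -0.65, 0.62], [0.90, -0.26, 0.35], [-0.07, 0.71, 0.7]]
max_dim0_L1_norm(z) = 7.31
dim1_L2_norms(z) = [3.84, 4.31, 4.27]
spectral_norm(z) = 5.70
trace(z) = 9.54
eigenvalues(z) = [(2+1.81j), (2-1.81j), (5.55+0j)]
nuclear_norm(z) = 11.47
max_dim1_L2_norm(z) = 4.31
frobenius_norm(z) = 7.19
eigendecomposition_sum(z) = [[1.32+0.32j, 0.13-0.78j, 0.86-0.27j], [(-1.16+1.05j), (0.67+0.63j), -0.29+1.00j], [(-0.66+1.1j), 0.67+0.33j, (0.01+0.86j)]] + [[(1.32-0.32j), 0.13+0.78j, (0.86+0.27j)],  [(-1.16-1.05j), 0.67-0.63j, (-0.29-1j)],  [-0.66-1.10j, (0.67-0.33j), (0.01-0.86j)]] + [[0.62-0.00j,(1.77+0j),-1.87+0.00j],[0.62-0.00j,(1.78+0j),-1.88+0.00j],[-1.05+0.00j,-2.98-0.00j,(3.15-0j)]]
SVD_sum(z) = [[1.22, 1.84, -1.76], [1.22, 1.85, -1.77], [-1.75, -2.64, 2.53]] + [[2.12,-0.61,0.82], [-2.87,0.83,-1.12], [-0.53,0.15,-0.21]] + [[-0.07, 0.80, 0.79], [-0.04, 0.43, 0.42], [-0.08, 0.86, 0.84]]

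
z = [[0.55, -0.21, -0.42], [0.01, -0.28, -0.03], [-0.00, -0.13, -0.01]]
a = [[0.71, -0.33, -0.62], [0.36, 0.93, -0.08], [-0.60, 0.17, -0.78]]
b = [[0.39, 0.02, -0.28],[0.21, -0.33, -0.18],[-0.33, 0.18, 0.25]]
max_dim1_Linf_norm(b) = 0.39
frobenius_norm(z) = 0.79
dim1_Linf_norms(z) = [0.55, 0.28, 0.13]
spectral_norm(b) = 0.73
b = a @ z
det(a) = -1.00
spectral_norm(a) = 1.00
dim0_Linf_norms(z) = [0.55, 0.28, 0.42]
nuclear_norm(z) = 1.02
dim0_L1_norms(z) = [0.56, 0.62, 0.46]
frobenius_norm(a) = 1.73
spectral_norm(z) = 0.73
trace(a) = 0.86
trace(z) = 0.26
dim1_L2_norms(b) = [0.48, 0.43, 0.45]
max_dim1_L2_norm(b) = 0.48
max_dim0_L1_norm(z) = 0.62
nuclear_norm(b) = 1.02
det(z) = -0.00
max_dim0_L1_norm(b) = 0.93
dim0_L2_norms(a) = [1.0, 1.0, 1.0]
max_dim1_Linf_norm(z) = 0.55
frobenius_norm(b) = 0.79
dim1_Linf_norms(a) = [0.71, 0.93, 0.78]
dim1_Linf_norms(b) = [0.39, 0.33, 0.33]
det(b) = 0.00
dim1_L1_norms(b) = [0.69, 0.72, 0.76]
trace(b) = 0.31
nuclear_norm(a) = 3.00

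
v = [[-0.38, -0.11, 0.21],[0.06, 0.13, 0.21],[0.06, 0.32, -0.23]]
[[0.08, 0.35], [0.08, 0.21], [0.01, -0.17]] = v @ [[-0.12, -0.46], [0.24, 0.26], [0.28, 0.97]]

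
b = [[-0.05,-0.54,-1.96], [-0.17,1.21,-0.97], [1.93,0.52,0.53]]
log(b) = [[0.42, -0.06, -1.48], [0.34, 0.35, -0.47], [1.36, 0.45, 0.96]]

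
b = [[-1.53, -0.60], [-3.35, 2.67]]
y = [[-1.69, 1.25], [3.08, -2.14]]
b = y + [[0.16, -1.85],[-6.43, 4.81]]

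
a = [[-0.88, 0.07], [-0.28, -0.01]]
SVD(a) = [[-0.95, -0.3], [-0.30, 0.95]] @ diag([0.9256666253454982, 0.03068059193492033]) @ [[1.00, -0.07], [-0.07, -1.0]]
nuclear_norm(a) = 0.96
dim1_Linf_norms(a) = [0.88, 0.28]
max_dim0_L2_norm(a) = 0.92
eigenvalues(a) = [-0.86, -0.03]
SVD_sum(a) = [[-0.88, 0.06], [-0.28, 0.02]] + [[0.00, 0.01], [-0.0, -0.03]]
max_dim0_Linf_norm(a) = 0.88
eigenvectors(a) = [[-0.95, -0.08], [-0.31, -1.00]]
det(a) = 0.03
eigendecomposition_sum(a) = [[-0.88, 0.07], [-0.29, 0.02]] + [[0.0,-0.0],[0.01,-0.03]]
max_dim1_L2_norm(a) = 0.88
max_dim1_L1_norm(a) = 0.95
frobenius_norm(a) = 0.93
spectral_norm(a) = 0.93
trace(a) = -0.89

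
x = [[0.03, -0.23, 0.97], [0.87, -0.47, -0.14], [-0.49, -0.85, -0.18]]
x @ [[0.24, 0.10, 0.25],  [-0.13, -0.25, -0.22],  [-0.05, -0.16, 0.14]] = [[-0.01, -0.09, 0.19], [0.28, 0.23, 0.3], [0.00, 0.19, 0.04]]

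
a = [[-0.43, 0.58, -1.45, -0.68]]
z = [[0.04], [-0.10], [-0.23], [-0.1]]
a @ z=[[0.33]]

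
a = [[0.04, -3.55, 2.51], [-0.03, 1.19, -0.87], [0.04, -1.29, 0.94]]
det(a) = 0.001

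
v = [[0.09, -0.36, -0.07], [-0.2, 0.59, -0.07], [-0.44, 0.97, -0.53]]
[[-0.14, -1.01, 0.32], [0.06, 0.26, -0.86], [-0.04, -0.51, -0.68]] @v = [[0.05, -0.24, -0.09], [0.33, -0.7, 0.43], [0.4, -0.95, 0.40]]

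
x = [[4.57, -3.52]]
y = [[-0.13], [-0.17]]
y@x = [[-0.59, 0.46], [-0.78, 0.6]]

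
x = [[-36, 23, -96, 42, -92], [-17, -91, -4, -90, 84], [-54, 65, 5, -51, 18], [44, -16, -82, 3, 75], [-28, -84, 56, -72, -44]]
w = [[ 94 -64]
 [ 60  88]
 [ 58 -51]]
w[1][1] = 88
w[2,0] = 58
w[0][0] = 94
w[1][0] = 60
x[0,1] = 23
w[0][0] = 94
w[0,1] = -64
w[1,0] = 60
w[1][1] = 88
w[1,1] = 88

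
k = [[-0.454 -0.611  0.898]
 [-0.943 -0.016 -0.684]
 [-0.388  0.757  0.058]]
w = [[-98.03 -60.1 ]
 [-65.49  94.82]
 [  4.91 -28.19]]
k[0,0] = -0.454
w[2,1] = -28.19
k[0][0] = -0.454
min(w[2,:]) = -28.19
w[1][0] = -65.49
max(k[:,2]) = 0.898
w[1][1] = 94.82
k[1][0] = -0.943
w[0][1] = -60.1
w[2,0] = 4.91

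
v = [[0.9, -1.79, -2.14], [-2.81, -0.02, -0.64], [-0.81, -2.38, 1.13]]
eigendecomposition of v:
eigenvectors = [[(0.57+0j), 0.03-0.56j, 0.03+0.56j], [0.65+0.00j, (0.33+0.47j), 0.33-0.47j], [(0.49+0j), -0.60+0.00j, (-0.6-0j)]]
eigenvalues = [(-2.97+0j), (2.49+1.14j), (2.49-1.14j)]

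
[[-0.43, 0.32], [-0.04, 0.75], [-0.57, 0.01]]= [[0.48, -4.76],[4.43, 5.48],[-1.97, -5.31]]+[[-0.91, 5.08], [-4.47, -4.73], [1.40, 5.32]]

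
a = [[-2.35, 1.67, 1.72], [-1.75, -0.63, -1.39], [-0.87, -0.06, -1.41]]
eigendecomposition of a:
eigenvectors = [[(-0.74+0j),-0.74-0.00j,-0.35+0.00j], [(-0.15-0.58j),(-0.15+0.58j),(-0.82+0j)], [-0.05-0.31j,-0.05+0.31j,0.45+0.00j]]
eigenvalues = [(-1.89+2.03j), (-1.89-2.03j), (-0.62+0j)]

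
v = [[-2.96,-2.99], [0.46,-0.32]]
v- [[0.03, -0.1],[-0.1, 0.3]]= [[-2.99,-2.89], [0.56,-0.62]]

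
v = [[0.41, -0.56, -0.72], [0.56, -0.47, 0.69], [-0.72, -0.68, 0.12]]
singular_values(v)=[1.01, 1.0, 1.0]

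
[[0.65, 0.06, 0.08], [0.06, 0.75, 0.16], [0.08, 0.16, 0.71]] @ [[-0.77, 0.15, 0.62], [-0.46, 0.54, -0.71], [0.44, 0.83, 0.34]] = [[-0.49, 0.20, 0.39], [-0.32, 0.55, -0.44], [0.18, 0.69, 0.18]]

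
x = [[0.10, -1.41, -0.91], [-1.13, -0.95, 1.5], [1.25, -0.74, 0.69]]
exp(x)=[[0.43, -0.3, -1.94],[0.34, 0.00, 1.46],[1.77, -1.26, -0.07]]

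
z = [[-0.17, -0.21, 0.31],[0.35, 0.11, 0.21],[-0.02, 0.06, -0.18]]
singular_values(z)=[0.44, 0.43, 0.0]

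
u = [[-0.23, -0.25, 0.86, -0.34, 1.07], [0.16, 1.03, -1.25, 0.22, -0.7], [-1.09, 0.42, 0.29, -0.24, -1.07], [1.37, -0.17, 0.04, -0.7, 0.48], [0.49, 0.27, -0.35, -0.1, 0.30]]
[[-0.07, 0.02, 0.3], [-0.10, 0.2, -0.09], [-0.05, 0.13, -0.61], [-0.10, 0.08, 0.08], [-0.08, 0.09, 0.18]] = u @ [[-0.07, 0.05, -0.05], [-0.26, 0.33, -0.07], [-0.12, 0.10, -0.25], [0.04, -0.09, 0.13], [-0.03, -0.00, 0.50]]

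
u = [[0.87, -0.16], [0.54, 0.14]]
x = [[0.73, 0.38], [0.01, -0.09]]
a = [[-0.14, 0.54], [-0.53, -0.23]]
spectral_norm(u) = 1.03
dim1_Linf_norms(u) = [0.87, 0.54]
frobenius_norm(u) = 1.05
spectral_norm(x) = 0.82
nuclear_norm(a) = 1.13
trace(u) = 1.01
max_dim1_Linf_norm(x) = 0.73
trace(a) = -0.37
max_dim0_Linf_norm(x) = 0.73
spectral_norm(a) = 0.61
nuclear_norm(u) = 1.23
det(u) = 0.21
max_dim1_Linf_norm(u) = 0.87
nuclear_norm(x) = 0.91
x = a + u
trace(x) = 0.64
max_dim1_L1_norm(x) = 1.11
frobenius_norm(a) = 0.80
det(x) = -0.07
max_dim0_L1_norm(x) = 0.74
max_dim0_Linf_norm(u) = 0.87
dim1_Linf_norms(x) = [0.73, 0.09]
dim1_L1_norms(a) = [0.68, 0.76]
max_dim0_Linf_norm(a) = 0.54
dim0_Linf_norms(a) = [0.53, 0.54]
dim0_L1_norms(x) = [0.74, 0.47]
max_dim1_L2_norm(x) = 0.82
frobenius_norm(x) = 0.83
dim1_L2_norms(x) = [0.82, 0.09]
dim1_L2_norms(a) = [0.56, 0.58]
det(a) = 0.32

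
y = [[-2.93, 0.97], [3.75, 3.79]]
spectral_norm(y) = 5.56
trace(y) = 0.86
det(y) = -14.74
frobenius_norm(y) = 6.16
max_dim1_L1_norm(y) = 7.54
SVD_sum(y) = [[-1.45, -1.06], [4.25, 3.10]] + [[-1.48, 2.03], [-0.5, 0.69]]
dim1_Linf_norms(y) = [2.93, 3.79]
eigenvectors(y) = [[-0.89,-0.13], [0.46,-0.99]]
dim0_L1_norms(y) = [6.68, 4.76]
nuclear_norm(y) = 8.21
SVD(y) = [[-0.32,0.95], [0.95,0.32]] @ diag([5.56098702507846, 2.651004207259771]) @ [[0.81, 0.59], [-0.59, 0.81]]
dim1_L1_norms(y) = [3.9, 7.54]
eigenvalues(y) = [-3.43, 4.29]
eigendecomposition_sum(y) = [[-3.21, 0.43], [1.67, -0.22]] + [[0.28,  0.54], [2.08,  4.01]]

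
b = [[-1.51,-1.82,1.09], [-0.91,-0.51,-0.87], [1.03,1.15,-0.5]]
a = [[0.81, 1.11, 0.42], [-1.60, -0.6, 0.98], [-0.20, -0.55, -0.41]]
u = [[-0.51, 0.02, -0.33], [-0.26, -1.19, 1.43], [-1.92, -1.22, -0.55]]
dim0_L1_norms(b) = [3.45, 3.48, 2.46]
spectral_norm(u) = 2.48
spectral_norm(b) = 3.12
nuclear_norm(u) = 4.41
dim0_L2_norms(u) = [2.0, 1.7, 1.57]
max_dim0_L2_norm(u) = 2.0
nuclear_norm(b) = 4.35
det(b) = -0.00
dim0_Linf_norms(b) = [1.51, 1.82, 1.09]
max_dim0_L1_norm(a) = 2.61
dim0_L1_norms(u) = [2.69, 2.43, 2.31]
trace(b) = -2.52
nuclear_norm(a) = 3.47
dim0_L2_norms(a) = [1.8, 1.38, 1.14]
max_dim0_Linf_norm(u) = 1.92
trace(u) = -2.25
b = a @ u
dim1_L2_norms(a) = [1.44, 1.97, 0.71]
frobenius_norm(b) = 3.36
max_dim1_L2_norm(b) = 2.6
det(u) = -0.63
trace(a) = -0.20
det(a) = 0.01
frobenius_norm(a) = 2.54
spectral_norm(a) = 2.21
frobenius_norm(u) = 3.06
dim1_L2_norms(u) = [0.61, 1.88, 2.34]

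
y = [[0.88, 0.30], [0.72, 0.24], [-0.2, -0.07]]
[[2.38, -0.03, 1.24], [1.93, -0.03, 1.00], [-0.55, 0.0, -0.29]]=y@[[1.85, -0.61, 0.61], [2.5, 1.70, 2.35]]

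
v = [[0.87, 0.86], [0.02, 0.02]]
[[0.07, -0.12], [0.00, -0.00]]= v @ [[0.05, -0.11], [0.03, -0.03]]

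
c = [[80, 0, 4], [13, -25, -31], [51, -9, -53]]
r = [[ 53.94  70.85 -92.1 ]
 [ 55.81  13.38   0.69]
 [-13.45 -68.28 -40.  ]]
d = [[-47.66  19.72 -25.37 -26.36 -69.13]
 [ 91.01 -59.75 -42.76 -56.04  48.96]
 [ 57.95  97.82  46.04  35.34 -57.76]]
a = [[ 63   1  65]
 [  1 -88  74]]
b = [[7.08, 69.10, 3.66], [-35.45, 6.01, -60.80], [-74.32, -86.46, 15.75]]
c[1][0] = 13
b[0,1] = 69.1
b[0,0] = 7.08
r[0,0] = 53.94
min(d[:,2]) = -42.76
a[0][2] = 65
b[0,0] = 7.08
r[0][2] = -92.1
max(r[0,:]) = 70.85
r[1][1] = 13.38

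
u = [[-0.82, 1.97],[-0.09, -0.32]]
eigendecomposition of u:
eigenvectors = [[0.98+0.00j, (0.98-0j)], [(0.12+0.17j), 0.12-0.17j]]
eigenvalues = [(-0.57+0.34j), (-0.57-0.34j)]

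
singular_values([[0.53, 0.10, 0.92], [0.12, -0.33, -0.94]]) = [1.38, 0.49]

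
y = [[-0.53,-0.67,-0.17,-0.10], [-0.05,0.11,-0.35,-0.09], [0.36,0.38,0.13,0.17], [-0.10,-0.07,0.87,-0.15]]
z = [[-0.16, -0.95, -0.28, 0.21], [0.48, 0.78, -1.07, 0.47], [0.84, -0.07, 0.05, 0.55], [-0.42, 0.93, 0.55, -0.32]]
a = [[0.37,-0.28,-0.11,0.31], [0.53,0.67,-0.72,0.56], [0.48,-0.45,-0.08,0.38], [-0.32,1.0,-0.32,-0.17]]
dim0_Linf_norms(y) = [0.53, 0.67, 0.87, 0.17]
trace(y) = -0.44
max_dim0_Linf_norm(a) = 1.0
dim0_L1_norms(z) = [1.9, 2.73, 1.95, 1.55]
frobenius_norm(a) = 1.92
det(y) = 0.00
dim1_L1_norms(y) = [1.47, 0.6, 1.04, 1.19]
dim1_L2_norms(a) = [0.57, 1.25, 0.76, 1.11]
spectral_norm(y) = 1.05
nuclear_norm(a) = 2.72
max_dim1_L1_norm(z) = 2.8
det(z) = 0.38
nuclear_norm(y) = 2.22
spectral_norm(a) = 1.45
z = y + a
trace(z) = 0.35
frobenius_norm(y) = 1.42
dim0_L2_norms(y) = [0.65, 0.78, 0.96, 0.26]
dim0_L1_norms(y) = [1.04, 1.23, 1.52, 0.51]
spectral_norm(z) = 1.61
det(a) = 0.00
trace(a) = 0.79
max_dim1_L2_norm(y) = 0.89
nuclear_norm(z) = 4.17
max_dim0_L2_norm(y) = 0.96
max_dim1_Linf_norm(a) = 1.0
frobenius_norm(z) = 2.39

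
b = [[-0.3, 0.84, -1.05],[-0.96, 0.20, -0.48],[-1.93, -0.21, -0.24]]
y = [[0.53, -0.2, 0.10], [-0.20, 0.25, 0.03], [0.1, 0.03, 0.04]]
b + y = [[0.23, 0.64, -0.95], [-1.16, 0.45, -0.45], [-1.83, -0.18, -0.2]]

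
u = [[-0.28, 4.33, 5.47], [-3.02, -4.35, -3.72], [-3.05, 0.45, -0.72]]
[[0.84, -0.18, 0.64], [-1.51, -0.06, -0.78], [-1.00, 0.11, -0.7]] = u @ [[0.29, 0.01, 0.16], [0.01, 0.11, -0.12], [0.16, -0.12, 0.22]]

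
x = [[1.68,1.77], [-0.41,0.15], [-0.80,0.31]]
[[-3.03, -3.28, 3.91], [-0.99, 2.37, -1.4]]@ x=[[-6.87, -4.64], [-1.51, -1.83]]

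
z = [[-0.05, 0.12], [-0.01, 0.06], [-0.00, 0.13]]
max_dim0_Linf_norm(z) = 0.13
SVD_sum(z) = [[-0.02, 0.12], [-0.01, 0.06], [-0.02, 0.13]] + [[-0.03, -0.00], [0.00, 0.00], [0.02, 0.00]]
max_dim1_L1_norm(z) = 0.17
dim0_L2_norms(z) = [0.05, 0.19]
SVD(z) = [[-0.67, 0.72], [-0.32, -0.05], [-0.67, -0.69]] @ diag([0.19025393889683956, 0.03610316792523375]) @ [[0.19, -0.98], [-0.98, -0.19]]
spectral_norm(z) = 0.19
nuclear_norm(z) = 0.23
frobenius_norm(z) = 0.19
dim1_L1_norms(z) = [0.17, 0.07, 0.13]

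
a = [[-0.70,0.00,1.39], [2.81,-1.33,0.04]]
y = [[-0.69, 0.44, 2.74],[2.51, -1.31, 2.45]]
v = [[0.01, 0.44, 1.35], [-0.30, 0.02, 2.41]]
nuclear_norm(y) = 6.46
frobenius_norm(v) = 2.81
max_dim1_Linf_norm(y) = 2.74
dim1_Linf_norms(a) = [1.39, 2.81]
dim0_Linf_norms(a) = [2.81, 1.33, 1.39]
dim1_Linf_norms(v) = [1.35, 2.41]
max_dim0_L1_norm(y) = 5.19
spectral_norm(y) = 4.05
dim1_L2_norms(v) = [1.42, 2.43]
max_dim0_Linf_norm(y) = 2.74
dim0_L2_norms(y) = [2.6, 1.38, 3.68]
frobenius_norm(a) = 3.48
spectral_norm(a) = 3.18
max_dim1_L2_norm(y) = 3.74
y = a + v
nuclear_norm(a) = 4.58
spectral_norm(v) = 2.78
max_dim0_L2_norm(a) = 2.9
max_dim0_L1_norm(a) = 3.51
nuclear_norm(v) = 3.19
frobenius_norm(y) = 4.71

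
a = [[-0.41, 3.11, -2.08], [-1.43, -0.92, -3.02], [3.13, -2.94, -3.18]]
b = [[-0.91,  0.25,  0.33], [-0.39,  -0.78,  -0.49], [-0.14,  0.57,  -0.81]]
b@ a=[[1.05,-4.03,0.09], [-0.26,0.95,4.73], [-3.29,1.42,1.15]]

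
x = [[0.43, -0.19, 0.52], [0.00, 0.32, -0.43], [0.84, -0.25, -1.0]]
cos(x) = [[0.71,  0.13,  0.09], [0.16,  0.9,  -0.12], [0.20,  0.00,  0.33]]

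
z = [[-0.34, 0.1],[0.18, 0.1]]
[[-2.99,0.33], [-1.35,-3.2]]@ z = [[1.08, -0.27], [-0.12, -0.46]]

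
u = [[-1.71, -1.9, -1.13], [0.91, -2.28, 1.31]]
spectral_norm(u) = 3.01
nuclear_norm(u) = 5.56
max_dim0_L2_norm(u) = 2.97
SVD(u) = [[-0.72, -0.70], [-0.70, 0.72]] @ diag([3.0121174131684603, 2.545731464488613]) @ [[0.2, 0.98, -0.03], [0.72, -0.12, 0.68]]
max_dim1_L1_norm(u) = 4.74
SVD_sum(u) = [[-0.42, -2.11, 0.07], [-0.41, -2.06, 0.07]] + [[-1.29, 0.21, -1.20], [1.32, -0.22, 1.24]]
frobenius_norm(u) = 3.94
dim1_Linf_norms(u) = [1.9, 2.28]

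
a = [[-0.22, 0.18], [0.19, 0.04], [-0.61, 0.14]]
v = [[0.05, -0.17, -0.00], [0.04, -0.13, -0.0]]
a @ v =[[-0.00, 0.01, 0.0],[0.01, -0.04, 0.00],[-0.02, 0.09, 0.00]]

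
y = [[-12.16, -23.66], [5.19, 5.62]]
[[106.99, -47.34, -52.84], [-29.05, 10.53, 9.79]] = y@[[-1.58, -0.31, -1.20], [-3.71, 2.16, 2.85]]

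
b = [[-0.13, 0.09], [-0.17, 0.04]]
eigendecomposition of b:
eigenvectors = [[-0.40+0.43j,-0.40-0.43j], [(-0.81+0j),-0.81-0.00j]]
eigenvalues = [(-0.05+0.09j), (-0.05-0.09j)]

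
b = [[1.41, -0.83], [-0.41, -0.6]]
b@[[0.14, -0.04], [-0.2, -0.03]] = [[0.36, -0.03], [0.06, 0.03]]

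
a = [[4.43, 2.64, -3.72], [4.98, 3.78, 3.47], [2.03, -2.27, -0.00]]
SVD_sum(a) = [[4.08, 2.71, 0.31], [5.36, 3.56, 0.4], [0.36, 0.24, 0.03]] + [[0.51,-0.32,-3.98], [-0.39,0.25,3.06], [0.06,-0.03,-0.43]] + [[-0.16, 0.25, -0.04], [0.02, -0.02, 0.0], [1.61, -2.48, 0.41]]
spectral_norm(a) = 8.11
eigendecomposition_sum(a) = [[(4.17-0j),3.08-0.00j,(-0.62-0j)], [(4.86-0j),(3.59-0j),(-0.72-0j)], [-0.33+0.00j,-0.24+0.00j,0.05+0.00j]] + [[0.13+0.92j, (-0.22-0.78j), (-1.55+0.24j)], [(0.06-1.25j), 0.09+1.07j, 2.10+0.08j], [(1.18+0.03j), (-1.01+0.11j), (-0.02+1.98j)]] + [[0.13-0.92j, -0.22+0.78j, -1.55-0.24j],[(0.06+1.25j), (0.09-1.07j), 2.10-0.08j],[(1.18-0.03j), -1.01-0.11j, (-0.02-1.98j)]]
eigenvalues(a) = [(7.81+0j), (0.2+3.98j), (0.2-3.98j)]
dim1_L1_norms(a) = [10.79, 12.23, 4.3]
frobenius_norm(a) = 10.04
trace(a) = 8.21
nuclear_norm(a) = 16.21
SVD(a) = [[-0.61, -0.79, 0.10], [-0.79, 0.61, -0.01], [-0.05, -0.09, -0.99]] @ diag([8.112317911522556, 5.103134497464808, 2.997451651515824]) @ [[-0.83,-0.55,-0.06], [-0.13,0.08,0.99], [-0.54,0.83,-0.14]]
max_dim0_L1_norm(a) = 11.44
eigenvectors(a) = [[-0.65+0.00j, -0.47+0.09j, (-0.47-0.09j)], [(-0.76+0j), (0.64+0j), 0.64-0.00j], [0.05+0.00j, 0.02+0.60j, 0.02-0.60j]]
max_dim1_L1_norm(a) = 12.23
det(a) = 124.09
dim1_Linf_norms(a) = [4.43, 4.98, 2.27]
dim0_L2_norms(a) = [6.97, 5.14, 5.09]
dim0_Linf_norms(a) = [4.98, 3.78, 3.72]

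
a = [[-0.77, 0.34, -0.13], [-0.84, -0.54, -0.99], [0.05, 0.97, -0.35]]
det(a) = -0.90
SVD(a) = [[-0.35,  -0.45,  0.82], [-0.93,  0.10,  -0.35], [0.07,  -0.89,  -0.45]] @ diag([1.4895442631587394, 1.1228123249965085, 0.5377270412828664]) @ [[0.71,0.31,0.63],[0.19,-0.95,0.24],[-0.68,0.05,0.74]]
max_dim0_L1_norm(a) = 1.85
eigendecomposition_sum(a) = [[(-0.49+0j),(0.11-0j),(0.16-0j)], [-0.08+0.00j,(0.02-0j),0.03-0.00j], [0.41-0.00j,-0.09+0.00j,(-0.14+0j)]] + [[-0.14+0.06j, (0.12+0.17j), (-0.15+0.11j)], [(-0.38-0.27j), (-0.28+0.56j), -0.51-0.21j], [(-0.18+0.37j), (0.53+0.15j), -0.11+0.47j]] + [[-0.14-0.06j, (0.12-0.17j), (-0.15-0.11j)], [(-0.38+0.27j), (-0.28-0.56j), (-0.51+0.21j)], [-0.18-0.37j, 0.53-0.15j, (-0.11-0.47j)]]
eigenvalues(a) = [(-0.6+0j), (-0.53+1.1j), (-0.53-1.1j)]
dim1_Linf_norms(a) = [0.77, 0.99, 0.97]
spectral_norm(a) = 1.49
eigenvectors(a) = [[(0.76+0j), (-0.12+0.21j), -0.12-0.21j],[0.13+0.00j, (-0.73+0j), (-0.73-0j)],[(-0.64+0j), 0.11+0.63j, 0.11-0.63j]]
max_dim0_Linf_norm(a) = 0.99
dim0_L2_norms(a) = [1.14, 1.16, 1.06]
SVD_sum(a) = [[-0.37,  -0.16,  -0.33], [-0.99,  -0.43,  -0.88], [0.08,  0.03,  0.07]] + [[-0.10, 0.48, -0.12], [0.02, -0.11, 0.03], [-0.19, 0.95, -0.24]] + [[-0.3, 0.02, 0.32], [0.13, -0.01, -0.14], [0.16, -0.01, -0.18]]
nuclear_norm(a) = 3.15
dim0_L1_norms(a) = [1.66, 1.85, 1.47]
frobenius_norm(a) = 1.94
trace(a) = -1.66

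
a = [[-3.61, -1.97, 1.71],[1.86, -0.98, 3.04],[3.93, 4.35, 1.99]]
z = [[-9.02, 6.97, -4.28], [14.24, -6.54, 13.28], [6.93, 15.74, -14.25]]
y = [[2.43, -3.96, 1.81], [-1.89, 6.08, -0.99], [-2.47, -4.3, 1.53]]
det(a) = 58.96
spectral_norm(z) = 27.38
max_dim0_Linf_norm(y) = 6.08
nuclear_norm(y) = 13.58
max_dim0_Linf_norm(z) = 15.74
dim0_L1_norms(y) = [6.79, 14.34, 4.33]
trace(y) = 10.04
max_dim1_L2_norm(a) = 6.19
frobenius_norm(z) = 32.70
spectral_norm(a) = 7.21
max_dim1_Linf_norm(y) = 6.08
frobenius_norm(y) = 9.66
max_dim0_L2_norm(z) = 19.94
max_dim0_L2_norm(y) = 8.43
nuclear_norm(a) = 13.23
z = y @ a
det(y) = 33.02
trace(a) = -2.60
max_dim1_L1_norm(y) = 8.96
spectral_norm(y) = 8.86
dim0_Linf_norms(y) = [2.47, 6.08, 1.81]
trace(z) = -29.81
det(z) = 1947.32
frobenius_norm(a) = 8.48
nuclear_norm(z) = 48.87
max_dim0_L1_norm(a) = 9.4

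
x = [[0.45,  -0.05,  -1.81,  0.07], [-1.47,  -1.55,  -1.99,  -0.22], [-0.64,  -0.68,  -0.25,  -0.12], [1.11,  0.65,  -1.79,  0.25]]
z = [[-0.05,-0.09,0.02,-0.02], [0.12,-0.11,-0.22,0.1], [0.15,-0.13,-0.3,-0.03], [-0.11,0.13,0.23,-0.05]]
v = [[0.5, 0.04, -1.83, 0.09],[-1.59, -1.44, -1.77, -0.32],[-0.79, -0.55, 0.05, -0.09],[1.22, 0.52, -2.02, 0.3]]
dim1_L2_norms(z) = [0.11, 0.29, 0.36, 0.29]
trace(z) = -0.51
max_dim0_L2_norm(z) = 0.44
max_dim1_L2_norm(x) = 2.93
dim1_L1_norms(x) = [2.38, 5.23, 1.69, 3.8]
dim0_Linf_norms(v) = [1.59, 1.44, 2.02, 0.32]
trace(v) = -0.59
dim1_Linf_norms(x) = [1.81, 1.99, 0.68, 1.79]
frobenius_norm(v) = 4.28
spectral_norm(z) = 0.54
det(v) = 0.00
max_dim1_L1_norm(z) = 0.61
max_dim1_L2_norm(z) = 0.36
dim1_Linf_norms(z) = [0.09, 0.22, 0.3, 0.23]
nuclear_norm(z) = 0.75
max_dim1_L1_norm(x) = 5.23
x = z + v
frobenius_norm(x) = 4.23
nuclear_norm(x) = 6.07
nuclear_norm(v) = 6.11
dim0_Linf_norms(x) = [1.47, 1.55, 1.99, 0.25]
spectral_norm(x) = 3.37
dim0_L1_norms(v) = [4.1, 2.55, 5.67, 0.8]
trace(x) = -1.10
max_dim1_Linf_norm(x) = 1.99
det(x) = -0.02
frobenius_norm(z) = 0.56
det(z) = 0.00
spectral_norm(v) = 3.29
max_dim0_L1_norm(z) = 0.77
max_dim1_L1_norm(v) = 5.12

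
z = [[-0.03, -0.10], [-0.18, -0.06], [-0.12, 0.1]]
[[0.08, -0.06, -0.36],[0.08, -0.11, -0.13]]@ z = [[0.05, -0.04],[0.03, -0.01]]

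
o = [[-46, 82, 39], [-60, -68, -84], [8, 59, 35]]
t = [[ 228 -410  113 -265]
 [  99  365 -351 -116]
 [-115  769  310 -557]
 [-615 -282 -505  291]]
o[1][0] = -60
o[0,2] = 39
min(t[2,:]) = -557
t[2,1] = 769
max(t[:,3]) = 291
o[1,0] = -60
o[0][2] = 39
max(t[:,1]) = 769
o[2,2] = 35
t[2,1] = 769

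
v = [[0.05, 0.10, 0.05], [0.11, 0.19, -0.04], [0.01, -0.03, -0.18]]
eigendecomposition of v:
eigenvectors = [[-0.44, -0.87, -0.27], [-0.9, 0.48, 0.18], [0.05, -0.13, 0.95]]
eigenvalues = [0.25, 0.0, -0.19]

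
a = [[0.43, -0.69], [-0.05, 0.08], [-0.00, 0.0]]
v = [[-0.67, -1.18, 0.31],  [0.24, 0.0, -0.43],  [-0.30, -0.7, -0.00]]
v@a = [[-0.23, 0.37], [0.1, -0.17], [-0.09, 0.15]]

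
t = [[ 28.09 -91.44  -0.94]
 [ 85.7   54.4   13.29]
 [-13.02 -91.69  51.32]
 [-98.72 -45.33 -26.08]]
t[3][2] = -26.08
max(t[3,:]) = -26.08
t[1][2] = 13.29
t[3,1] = -45.33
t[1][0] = 85.7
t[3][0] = -98.72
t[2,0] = -13.02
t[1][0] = 85.7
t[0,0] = 28.09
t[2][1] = -91.69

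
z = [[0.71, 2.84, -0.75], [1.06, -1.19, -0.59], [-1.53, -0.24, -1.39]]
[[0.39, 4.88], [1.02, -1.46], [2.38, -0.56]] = z @ [[-0.14, 0.3], [-0.23, 1.59], [-1.52, -0.20]]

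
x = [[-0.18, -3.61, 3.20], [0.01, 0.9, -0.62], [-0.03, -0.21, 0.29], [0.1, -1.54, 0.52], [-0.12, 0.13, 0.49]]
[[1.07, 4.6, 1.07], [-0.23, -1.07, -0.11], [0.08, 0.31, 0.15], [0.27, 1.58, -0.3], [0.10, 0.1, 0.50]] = x @[[-0.97, 0.21, -0.1], [-0.23, -0.85, 0.48], [0.02, 0.49, 0.87]]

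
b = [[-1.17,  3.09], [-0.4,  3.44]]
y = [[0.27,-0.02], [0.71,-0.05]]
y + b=[[-0.9,3.07], [0.31,3.39]]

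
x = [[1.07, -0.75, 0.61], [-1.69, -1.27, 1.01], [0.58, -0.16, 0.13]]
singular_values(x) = [2.37, 1.53, 0.0]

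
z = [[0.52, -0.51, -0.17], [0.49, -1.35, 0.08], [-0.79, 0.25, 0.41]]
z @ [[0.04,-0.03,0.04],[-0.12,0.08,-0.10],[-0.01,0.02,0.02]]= [[0.08, -0.06, 0.07], [0.18, -0.12, 0.16], [-0.07, 0.05, -0.05]]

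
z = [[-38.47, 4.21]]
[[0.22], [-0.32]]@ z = [[-8.46, 0.93], [12.31, -1.35]]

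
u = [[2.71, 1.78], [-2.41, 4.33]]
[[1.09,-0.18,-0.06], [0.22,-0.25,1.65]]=u @ [[0.27, -0.02, -0.2], [0.2, -0.07, 0.27]]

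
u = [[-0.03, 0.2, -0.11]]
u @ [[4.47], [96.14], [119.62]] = [[5.94]]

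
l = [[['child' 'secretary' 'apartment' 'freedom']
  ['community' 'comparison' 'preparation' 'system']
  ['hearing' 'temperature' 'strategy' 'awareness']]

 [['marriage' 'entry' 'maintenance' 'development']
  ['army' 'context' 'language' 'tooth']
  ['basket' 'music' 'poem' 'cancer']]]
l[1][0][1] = 'entry'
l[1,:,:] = [['marriage', 'entry', 'maintenance', 'development'], ['army', 'context', 'language', 'tooth'], ['basket', 'music', 'poem', 'cancer']]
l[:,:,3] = [['freedom', 'system', 'awareness'], ['development', 'tooth', 'cancer']]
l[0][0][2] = 'apartment'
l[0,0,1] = 'secretary'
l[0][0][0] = 'child'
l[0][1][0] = 'community'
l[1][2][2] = 'poem'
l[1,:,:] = [['marriage', 'entry', 'maintenance', 'development'], ['army', 'context', 'language', 'tooth'], ['basket', 'music', 'poem', 'cancer']]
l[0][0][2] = 'apartment'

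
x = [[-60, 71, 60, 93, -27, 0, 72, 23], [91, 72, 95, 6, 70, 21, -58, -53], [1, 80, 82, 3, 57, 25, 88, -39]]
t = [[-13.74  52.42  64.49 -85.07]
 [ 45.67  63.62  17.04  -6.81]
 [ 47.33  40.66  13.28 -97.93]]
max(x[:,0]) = 91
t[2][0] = 47.33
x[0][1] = 71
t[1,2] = 17.04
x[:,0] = [-60, 91, 1]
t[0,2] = 64.49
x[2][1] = 80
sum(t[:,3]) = -189.81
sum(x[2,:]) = 297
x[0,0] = -60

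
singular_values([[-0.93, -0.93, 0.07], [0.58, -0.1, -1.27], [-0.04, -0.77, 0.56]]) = [1.71, 1.15, 0.6]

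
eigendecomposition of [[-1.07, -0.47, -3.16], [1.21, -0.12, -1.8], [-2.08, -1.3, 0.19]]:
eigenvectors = [[-0.46,-0.85,-0.55], [-0.59,0.02,0.83], [0.66,-0.53,-0.07]]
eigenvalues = [2.82, -3.05, -0.77]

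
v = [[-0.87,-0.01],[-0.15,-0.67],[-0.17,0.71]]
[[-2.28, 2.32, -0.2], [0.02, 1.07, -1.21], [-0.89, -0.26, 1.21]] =v @[[2.63,-2.66,0.21], [-0.62,-1.00,1.76]]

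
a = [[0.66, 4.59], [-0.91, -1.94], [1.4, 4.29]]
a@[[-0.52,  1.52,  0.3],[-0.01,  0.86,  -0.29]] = [[-0.39, 4.95, -1.13], [0.49, -3.05, 0.29], [-0.77, 5.82, -0.82]]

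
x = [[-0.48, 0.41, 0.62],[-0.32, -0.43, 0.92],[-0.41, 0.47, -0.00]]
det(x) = -0.15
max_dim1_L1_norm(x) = 1.67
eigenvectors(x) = [[0.75+0.00j,0.75-0.00j,0.11+0.00j], [0.40+0.28j,(0.4-0.28j),-0.86+0.00j], [(0.32+0.31j),0.32-0.31j,(0.49+0j)]]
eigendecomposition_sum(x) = [[-0.24+0.20j, (0.17+0.02j), 0.34-0.02j],[(-0.2+0.02j), (0.08+0.07j), (0.19+0.12j)],[-0.18-0.01j, 0.07+0.07j, 0.16+0.13j]] + [[(-0.24-0.2j), (0.17-0.02j), (0.34+0.02j)], [(-0.2-0.02j), 0.08-0.07j, (0.19-0.12j)], [-0.18+0.01j, 0.07-0.07j, (0.16-0.13j)]] + [[(-0.01-0j), 0.08+0.00j, (-0.07+0j)], [(0.08+0j), -0.59-0.00j, (0.54-0j)], [-0.04-0.00j, 0.34+0.00j, (-0.31+0j)]]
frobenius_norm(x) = 1.52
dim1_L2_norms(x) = [0.88, 1.06, 0.62]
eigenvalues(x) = [0.4j, -0.4j, (-0.91+0j)]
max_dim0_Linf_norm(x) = 0.92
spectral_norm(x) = 1.25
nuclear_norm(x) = 2.24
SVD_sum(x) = [[-0.38,-0.00,0.68], [-0.47,-0.00,0.84], [-0.1,-0.00,0.17]] + [[-0.17, 0.37, -0.09], [0.19, -0.41, 0.1], [-0.24, 0.52, -0.13]] + [[0.07, 0.04, 0.04], [-0.04, -0.02, -0.02], [-0.08, -0.05, -0.04]]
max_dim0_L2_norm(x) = 1.11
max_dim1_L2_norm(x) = 1.06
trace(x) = -0.91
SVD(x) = [[-0.62, 0.49, -0.61], [-0.77, -0.54, 0.35], [-0.16, 0.68, 0.71]] @ diag([1.2495206204174671, 0.8511749613579398, 0.14071035608247295]) @ [[0.49, 0.00, -0.87], [-0.4, 0.89, -0.22], [-0.77, -0.46, -0.43]]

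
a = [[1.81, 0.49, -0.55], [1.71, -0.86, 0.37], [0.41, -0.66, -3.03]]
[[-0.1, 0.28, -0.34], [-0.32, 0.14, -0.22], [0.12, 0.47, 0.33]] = a@[[-0.11, 0.11, -0.18], [0.12, 0.0, -0.15], [-0.08, -0.14, -0.10]]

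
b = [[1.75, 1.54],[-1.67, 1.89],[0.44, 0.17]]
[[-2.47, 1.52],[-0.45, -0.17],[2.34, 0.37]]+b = [[-0.72, 3.06], [-2.12, 1.72], [2.78, 0.54]]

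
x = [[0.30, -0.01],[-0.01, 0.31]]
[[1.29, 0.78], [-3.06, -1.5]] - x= [[0.99, 0.79], [-3.05, -1.81]]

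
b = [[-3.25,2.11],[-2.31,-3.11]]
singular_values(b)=[3.99, 3.75]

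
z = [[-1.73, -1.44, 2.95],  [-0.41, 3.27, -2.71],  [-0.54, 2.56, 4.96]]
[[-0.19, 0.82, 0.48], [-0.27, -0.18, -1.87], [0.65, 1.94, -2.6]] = z @ [[0.28, -0.12, 0.03], [0.06, 0.17, -0.7], [0.13, 0.29, -0.16]]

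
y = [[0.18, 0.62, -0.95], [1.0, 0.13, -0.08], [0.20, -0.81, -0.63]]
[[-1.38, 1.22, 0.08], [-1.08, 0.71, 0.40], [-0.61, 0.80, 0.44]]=y @ [[-0.95, 0.61, 0.42], [-0.31, 0.05, -0.29], [1.07, -1.14, -0.19]]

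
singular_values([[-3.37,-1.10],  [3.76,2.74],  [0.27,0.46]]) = [5.8, 0.92]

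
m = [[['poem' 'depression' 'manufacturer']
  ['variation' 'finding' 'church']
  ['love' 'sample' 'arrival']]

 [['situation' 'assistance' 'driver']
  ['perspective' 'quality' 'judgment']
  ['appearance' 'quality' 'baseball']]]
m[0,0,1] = 'depression'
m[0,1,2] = 'church'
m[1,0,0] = 'situation'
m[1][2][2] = 'baseball'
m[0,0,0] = 'poem'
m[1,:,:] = [['situation', 'assistance', 'driver'], ['perspective', 'quality', 'judgment'], ['appearance', 'quality', 'baseball']]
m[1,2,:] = ['appearance', 'quality', 'baseball']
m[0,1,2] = 'church'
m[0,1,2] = 'church'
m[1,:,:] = [['situation', 'assistance', 'driver'], ['perspective', 'quality', 'judgment'], ['appearance', 'quality', 'baseball']]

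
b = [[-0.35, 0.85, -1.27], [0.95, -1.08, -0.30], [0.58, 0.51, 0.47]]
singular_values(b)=[1.79, 1.26, 0.81]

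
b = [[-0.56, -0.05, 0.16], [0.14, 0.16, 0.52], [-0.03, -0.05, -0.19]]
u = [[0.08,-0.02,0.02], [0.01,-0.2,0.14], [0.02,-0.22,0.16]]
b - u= [[-0.64, -0.03, 0.14], [0.13, 0.36, 0.38], [-0.05, 0.17, -0.35]]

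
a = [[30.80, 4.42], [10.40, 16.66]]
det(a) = 467.160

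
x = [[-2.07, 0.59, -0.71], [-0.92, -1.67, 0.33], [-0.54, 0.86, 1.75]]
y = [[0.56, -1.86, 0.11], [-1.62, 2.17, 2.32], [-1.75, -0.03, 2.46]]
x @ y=[[-0.87, 5.15, -0.61], [1.61, -1.92, -3.16], [-4.76, 2.82, 6.24]]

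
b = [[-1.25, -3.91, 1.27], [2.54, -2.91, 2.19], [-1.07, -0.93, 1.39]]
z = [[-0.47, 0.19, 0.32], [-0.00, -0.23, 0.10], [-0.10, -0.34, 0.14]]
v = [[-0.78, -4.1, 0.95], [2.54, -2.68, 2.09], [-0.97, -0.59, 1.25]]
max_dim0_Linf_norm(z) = 0.47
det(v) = 19.09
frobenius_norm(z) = 0.75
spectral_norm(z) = 0.60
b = z + v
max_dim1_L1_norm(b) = 7.64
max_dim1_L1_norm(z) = 0.98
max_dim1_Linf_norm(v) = 4.1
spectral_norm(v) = 5.46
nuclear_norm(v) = 9.50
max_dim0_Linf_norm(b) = 3.91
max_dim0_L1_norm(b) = 7.75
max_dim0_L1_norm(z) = 0.76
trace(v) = -2.21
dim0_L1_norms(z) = [0.57, 0.76, 0.56]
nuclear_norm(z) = 1.09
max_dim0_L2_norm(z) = 0.48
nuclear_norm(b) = 9.75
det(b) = 18.52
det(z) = -0.01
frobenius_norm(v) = 6.26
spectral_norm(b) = 5.64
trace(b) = -2.77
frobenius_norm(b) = 6.49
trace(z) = -0.56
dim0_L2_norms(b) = [3.03, 4.96, 2.89]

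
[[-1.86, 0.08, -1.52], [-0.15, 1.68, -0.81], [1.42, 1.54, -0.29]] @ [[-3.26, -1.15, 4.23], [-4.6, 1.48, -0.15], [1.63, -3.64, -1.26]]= [[3.22, 7.79, -5.96], [-8.56, 5.61, 0.13], [-12.19, 1.7, 6.14]]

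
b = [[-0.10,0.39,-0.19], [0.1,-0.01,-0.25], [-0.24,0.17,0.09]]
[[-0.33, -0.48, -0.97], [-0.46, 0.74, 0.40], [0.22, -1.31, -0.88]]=b@[[-0.35, 4.62, 1.52], [-0.09, -0.58, -2.55], [1.72, -1.1, -0.91]]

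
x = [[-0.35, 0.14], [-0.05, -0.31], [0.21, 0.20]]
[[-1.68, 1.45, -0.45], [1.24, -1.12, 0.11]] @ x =[[0.42, -0.77], [-0.35, 0.54]]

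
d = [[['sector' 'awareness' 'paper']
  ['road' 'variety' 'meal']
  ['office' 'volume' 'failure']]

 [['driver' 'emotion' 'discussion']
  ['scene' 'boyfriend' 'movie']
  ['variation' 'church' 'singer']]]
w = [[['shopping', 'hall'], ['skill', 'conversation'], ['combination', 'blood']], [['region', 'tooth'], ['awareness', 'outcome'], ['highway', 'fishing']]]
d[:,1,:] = [['road', 'variety', 'meal'], ['scene', 'boyfriend', 'movie']]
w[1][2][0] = 'highway'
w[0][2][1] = 'blood'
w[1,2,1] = 'fishing'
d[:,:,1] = [['awareness', 'variety', 'volume'], ['emotion', 'boyfriend', 'church']]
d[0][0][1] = 'awareness'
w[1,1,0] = 'awareness'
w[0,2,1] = 'blood'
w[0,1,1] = 'conversation'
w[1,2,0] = 'highway'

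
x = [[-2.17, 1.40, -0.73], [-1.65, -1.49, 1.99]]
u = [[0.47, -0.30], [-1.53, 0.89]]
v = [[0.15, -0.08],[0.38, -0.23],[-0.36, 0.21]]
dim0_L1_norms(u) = [2.0, 1.19]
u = x @ v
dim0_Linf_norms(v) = [0.38, 0.23]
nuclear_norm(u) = 1.88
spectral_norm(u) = 1.86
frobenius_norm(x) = 4.01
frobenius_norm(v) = 0.63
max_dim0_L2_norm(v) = 0.54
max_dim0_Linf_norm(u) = 1.53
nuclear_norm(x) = 5.67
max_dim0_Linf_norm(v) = 0.38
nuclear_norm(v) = 0.64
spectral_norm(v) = 0.63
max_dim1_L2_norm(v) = 0.44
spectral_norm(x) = 2.98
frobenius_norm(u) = 1.86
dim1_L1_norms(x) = [4.3, 5.13]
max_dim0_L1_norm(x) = 3.82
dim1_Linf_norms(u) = [0.47, 1.53]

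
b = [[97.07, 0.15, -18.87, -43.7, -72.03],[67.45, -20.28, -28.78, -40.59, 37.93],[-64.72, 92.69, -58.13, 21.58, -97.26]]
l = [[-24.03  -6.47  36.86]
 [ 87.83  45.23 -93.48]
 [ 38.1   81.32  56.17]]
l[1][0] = 87.83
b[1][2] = -28.78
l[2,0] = 38.1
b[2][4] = -97.26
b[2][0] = -64.72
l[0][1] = -6.47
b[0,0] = 97.07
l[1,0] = 87.83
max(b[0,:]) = 97.07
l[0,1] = -6.47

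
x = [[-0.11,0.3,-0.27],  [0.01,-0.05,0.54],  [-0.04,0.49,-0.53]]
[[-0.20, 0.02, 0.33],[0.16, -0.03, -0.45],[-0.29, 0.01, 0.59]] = x@ [[0.47,-0.13,-0.17], [-0.27,-0.05,0.31], [0.26,-0.06,-0.81]]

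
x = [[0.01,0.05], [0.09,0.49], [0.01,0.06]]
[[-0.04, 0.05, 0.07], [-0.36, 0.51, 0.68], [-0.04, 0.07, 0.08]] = x@[[0.34, -3.11, 0.38], [-0.79, 1.61, 1.31]]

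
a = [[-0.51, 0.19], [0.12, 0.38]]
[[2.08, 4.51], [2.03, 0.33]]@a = [[-0.52,2.11], [-1.0,0.51]]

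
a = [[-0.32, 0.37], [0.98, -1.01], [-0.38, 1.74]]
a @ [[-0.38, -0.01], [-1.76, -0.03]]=[[-0.53, -0.01], [1.41, 0.02], [-2.92, -0.05]]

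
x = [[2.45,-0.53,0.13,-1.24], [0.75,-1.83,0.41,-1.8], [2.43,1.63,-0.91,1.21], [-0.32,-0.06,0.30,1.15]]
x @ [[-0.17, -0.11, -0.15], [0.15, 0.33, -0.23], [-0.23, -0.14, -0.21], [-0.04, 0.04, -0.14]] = [[-0.48, -0.51, -0.10], [-0.42, -0.82, 0.47], [-0.01, 0.45, -0.72], [-0.07, 0.02, -0.16]]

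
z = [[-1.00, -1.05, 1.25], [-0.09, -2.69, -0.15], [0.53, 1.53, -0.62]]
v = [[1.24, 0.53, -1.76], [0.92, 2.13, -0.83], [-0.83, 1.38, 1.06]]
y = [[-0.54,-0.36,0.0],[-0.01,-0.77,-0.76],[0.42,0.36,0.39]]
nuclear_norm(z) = 4.96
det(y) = 0.13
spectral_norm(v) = 3.05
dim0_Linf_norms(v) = [1.24, 2.13, 1.76]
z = y @ v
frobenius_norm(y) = 1.43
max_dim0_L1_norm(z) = 5.27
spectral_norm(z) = 3.41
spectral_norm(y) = 1.28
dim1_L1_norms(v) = [3.53, 3.88, 3.27]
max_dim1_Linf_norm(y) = 0.77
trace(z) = -4.31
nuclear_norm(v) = 5.55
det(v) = -1.28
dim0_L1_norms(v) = [2.99, 4.04, 3.65]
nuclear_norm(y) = 2.06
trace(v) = 4.43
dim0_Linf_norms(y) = [0.54, 0.77, 0.76]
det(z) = -0.15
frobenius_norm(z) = 3.73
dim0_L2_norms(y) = [0.68, 0.92, 0.85]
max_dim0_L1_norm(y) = 1.49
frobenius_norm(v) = 3.83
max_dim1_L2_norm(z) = 2.7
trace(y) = -0.92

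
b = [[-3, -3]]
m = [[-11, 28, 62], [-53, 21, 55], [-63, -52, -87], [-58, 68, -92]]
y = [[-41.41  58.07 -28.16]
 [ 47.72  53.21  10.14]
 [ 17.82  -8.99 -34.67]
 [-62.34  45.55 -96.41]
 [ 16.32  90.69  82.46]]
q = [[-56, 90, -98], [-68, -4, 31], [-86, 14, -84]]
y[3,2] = -96.41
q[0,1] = 90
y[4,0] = 16.32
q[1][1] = -4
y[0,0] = -41.41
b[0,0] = -3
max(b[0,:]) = -3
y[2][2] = -34.67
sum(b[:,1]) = -3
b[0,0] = -3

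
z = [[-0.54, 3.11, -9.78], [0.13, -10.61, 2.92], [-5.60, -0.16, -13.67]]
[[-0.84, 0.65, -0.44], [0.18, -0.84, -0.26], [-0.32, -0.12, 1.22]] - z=[[-0.3, -2.46, 9.34],[0.05, 9.77, -3.18],[5.28, 0.04, 14.89]]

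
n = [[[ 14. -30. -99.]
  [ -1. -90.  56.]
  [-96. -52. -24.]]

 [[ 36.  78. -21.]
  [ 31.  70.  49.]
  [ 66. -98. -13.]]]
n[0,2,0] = -96.0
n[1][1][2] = 49.0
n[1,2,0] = 66.0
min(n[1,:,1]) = -98.0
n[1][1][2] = 49.0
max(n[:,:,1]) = 78.0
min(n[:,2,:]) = -98.0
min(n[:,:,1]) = -98.0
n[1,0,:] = [36.0, 78.0, -21.0]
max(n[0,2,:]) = -24.0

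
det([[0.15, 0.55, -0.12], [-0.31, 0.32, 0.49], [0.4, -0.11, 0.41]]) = 0.217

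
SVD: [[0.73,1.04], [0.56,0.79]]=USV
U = [[-0.80, -0.61], [-0.61, 0.80]]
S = [1.6, 0.0]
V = [[-0.58,-0.82], [0.82,-0.58]]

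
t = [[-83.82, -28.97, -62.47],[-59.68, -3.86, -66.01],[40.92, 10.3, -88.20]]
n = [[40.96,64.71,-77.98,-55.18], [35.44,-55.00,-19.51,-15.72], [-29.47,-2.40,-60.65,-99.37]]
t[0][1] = -28.97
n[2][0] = -29.47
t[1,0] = -59.68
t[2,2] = -88.2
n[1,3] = -15.72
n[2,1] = -2.4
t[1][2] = -66.01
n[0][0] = 40.96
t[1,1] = -3.86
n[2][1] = -2.4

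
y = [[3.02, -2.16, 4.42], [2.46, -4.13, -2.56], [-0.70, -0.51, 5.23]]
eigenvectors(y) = [[(-0.26+0j), -0.91+0.00j, (-0.91-0j)], [(-0.96+0j), (-0.17+0.11j), (-0.17-0.11j)], [-0.08+0.00j, -0.26-0.25j, -0.26+0.25j]]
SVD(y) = [[0.68,0.46,-0.57], [-0.23,0.87,0.43], [0.69,-0.17,0.70]] @ diag([7.356511833659155, 5.901218922472708, 1.4645302558441156]) @ [[0.14, -0.12, 0.98], [0.62, -0.76, -0.18], [-0.77, -0.63, 0.03]]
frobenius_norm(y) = 9.54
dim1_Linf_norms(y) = [4.42, 4.13, 5.23]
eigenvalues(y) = [(-3.66+0j), (3.89+1.48j), (3.89-1.48j)]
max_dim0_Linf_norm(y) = 5.23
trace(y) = 4.12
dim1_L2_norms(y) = [5.77, 5.45, 5.3]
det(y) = -63.58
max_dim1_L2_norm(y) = 5.77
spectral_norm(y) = 7.36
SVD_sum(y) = [[0.69,-0.6,4.94],  [-0.23,0.2,-1.65],  [0.70,-0.61,5.02]] + [[1.69, -2.08, -0.49], [3.18, -3.93, -0.93], [-0.61, 0.75, 0.18]] + [[0.64, 0.53, -0.03], [-0.49, -0.4, 0.02], [-0.79, -0.65, 0.03]]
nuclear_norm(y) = 14.72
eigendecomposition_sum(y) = [[0.34-0.00j, (-1.05+0j), (-0.47+0j)], [1.24-0.00j, (-3.86+0j), -1.73+0.00j], [0.10-0.00j, -0.30+0.00j, (-0.14+0j)]] + [[1.34+2.86j, -0.56-0.21j, (2.44-7.16j)], [0.61+0.38j, (-0.13+0.03j), (-0.42-1.67j)], [(-0.4+1.2j), (-0.1-0.22j), (2.68-1.41j)]] + [[(1.34-2.86j), (-0.56+0.21j), (2.44+7.16j)],  [0.61-0.38j, (-0.13-0.03j), -0.42+1.67j],  [-0.40-1.20j, -0.10+0.22j, 2.68+1.41j]]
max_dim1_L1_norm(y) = 9.6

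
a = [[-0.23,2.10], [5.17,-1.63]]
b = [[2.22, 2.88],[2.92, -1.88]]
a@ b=[[5.62, -4.61], [6.72, 17.95]]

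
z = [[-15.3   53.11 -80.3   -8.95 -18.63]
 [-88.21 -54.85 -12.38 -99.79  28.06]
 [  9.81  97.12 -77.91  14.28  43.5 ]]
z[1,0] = -88.21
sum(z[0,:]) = -70.07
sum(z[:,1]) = 95.38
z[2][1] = 97.12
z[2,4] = 43.5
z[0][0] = -15.3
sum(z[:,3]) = -94.46000000000001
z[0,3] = -8.95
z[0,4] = -18.63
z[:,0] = [-15.3, -88.21, 9.81]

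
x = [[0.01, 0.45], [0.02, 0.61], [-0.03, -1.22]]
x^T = [[0.01, 0.02, -0.03], [0.45, 0.61, -1.22]]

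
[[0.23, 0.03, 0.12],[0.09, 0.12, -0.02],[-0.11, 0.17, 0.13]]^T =[[0.23, 0.09, -0.11], [0.03, 0.12, 0.17], [0.12, -0.02, 0.13]]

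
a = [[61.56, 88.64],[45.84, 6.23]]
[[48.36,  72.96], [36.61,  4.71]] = a@[[0.80, -0.01], [-0.01, 0.83]]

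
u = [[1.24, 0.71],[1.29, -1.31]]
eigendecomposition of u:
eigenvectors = [[0.91, -0.24], [0.41, 0.97]]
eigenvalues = [1.56, -1.63]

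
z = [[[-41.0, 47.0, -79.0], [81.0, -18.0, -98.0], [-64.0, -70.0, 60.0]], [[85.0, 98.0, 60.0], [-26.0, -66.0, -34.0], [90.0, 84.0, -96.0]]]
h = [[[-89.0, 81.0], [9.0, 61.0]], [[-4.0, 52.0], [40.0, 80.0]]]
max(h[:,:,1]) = 81.0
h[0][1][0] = 9.0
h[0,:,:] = [[-89.0, 81.0], [9.0, 61.0]]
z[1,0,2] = 60.0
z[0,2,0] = -64.0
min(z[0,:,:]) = -98.0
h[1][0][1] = 52.0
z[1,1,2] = -34.0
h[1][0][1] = 52.0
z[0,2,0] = -64.0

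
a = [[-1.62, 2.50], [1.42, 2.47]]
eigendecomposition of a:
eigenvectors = [[-0.96, -0.46], [0.28, -0.89]]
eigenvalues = [-2.36, 3.21]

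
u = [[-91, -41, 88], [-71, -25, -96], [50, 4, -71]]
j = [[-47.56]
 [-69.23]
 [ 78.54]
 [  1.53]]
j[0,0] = -47.56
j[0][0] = -47.56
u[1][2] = -96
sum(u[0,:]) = -44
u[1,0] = -71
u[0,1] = -41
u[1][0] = -71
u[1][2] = -96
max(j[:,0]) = 78.54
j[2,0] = 78.54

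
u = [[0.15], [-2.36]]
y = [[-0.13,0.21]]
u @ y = [[-0.02, 0.03], [0.31, -0.50]]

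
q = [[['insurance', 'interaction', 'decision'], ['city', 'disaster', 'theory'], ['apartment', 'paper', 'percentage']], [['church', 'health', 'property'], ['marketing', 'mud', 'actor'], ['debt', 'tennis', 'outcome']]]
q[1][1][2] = 'actor'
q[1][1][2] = 'actor'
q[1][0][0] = 'church'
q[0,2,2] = 'percentage'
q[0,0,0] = 'insurance'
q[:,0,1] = ['interaction', 'health']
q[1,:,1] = ['health', 'mud', 'tennis']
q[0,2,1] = 'paper'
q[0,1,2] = 'theory'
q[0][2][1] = 'paper'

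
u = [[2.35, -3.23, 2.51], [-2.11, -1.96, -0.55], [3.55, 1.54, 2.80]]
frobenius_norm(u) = 7.33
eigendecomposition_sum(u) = [[3.07, -0.75, 2.63], [-1.04, 0.25, -0.88], [3.01, -0.73, 2.57]] + [[0.16,-0.35,-0.28], [-0.08,0.18,0.15], [-0.21,0.47,0.37]] + [[-0.88, -2.13, 0.17], [-0.99, -2.4, 0.19], [0.75, 1.81, -0.14]]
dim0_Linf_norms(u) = [3.55, 3.23, 2.8]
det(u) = -14.37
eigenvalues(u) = [5.9, 0.71, -3.42]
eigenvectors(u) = [[-0.69, 0.58, 0.58], [0.23, -0.30, 0.65], [-0.68, -0.76, -0.49]]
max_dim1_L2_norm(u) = 4.78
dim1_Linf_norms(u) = [3.23, 2.11, 3.55]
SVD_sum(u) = [[2.68, -0.02, 2.12], [-1.56, 0.01, -1.23], [3.54, -0.02, 2.80]] + [[-0.42, -3.18, 0.51], [-0.27, -2.06, 0.33], [0.2, 1.50, -0.24]] + [[0.09, -0.03, -0.11],[-0.28, 0.09, 0.35],[-0.19, 0.06, 0.24]]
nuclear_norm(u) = 10.74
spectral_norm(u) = 6.00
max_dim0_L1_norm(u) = 8.01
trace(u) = 3.19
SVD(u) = [[-0.57, -0.78, -0.26], [0.33, -0.51, 0.8], [-0.75, 0.37, 0.55]] @ diag([5.999101155303916, 4.164806167904867, 0.5753041910266362]) @ [[-0.78, 0.01, -0.62], [0.13, 0.98, -0.16], [-0.61, 0.2, 0.77]]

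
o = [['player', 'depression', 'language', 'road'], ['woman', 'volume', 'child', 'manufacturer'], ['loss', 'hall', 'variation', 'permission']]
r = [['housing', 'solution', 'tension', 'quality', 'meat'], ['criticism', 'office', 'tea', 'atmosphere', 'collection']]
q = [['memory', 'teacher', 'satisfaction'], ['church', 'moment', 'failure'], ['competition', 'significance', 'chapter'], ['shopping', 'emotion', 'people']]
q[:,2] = ['satisfaction', 'failure', 'chapter', 'people']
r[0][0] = 'housing'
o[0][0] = 'player'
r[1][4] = 'collection'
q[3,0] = 'shopping'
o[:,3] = ['road', 'manufacturer', 'permission']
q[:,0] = ['memory', 'church', 'competition', 'shopping']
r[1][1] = 'office'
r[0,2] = 'tension'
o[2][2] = 'variation'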